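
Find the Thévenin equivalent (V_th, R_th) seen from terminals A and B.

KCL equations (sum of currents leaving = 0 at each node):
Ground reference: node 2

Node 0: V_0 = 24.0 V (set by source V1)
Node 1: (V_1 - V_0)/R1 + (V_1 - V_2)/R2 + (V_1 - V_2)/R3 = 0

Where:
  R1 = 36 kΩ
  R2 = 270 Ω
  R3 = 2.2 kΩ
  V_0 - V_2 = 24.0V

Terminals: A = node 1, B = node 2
Step 1 — V_th is the open-circuit voltage V_A - V_B (nothing connected across the terminals).
Nodal analysis, taking node 2 as the 0 V reference.
Source V1 fixes V_0 = 24 V.
KCL at each unknown node (sum of currents leaving = 0; resistances in Ω):
  Node 1: (V_1 - 24)/36000 + (V_1 - 0)/270 + (V_1 - 0)/2200 = 0
Collecting terms: 0.004186 × V_1 = 0.0006667  =>  V_1 = 0.1593 V
V_th = V_1 - V_2 = 0.1593 - 0 = 0.1593 V
Step 2 — R_th: zero the source — replace V1 by a short circuit (node 2 merges into node 0) — and find the resistance seen between A (node 1) and B (node 0).
Reduce the network between node 1 (A) and node 0 (B) by series/parallel combination:
  Rp1 = R1 ‖ R2 ‖ R3 (parallel, all between nodes 0 and 1) = 1/(1/36000 + 1/270 + 1/2200) = 238.9 Ω
R_th = 238.9 Ω

Final answer: V_th = 0.1593 V, R_th = 238.9 Ω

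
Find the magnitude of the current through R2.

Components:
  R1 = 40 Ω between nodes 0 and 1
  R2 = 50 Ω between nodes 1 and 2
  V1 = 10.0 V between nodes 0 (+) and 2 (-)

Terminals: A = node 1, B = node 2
Nodal analysis, taking node 2 as the 0 V reference.
Source V1 fixes V_0 = 10 V.
KCL at each unknown node (sum of currents leaving = 0; resistances in Ω):
  Node 1: (V_1 - 10)/40 + (V_1 - 0)/50 = 0
Collecting terms: 0.045 × V_1 = 0.25  =>  V_1 = 5.556 V
I_R2 = (V_1 - V_2)/R2 = (5.556 - 0)/50 = 0.1111 A
|I_R2| = 0.1111 A

Final answer: |I_R2| = 0.1111 A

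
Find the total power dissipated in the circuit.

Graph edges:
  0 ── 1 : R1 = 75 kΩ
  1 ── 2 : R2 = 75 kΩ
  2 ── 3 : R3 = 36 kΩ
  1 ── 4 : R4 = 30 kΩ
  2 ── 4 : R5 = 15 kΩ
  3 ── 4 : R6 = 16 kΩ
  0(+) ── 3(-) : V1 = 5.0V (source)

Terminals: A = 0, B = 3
Nodal analysis, taking node 3 as the 0 V reference.
Source V1 fixes V_0 = 5 V.
KCL at each unknown node (sum of currents leaving = 0; resistances in Ω):
  Node 1: (V_1 - 5)/75000 + (V_1 - V_2)/75000 + (V_1 - V_4)/30000 = 0
  Node 2: (V_2 - V_1)/75000 + (V_2 - 0)/36000 + (V_2 - V_4)/15000 = 0
  Node 4: (V_4 - V_1)/30000 + (V_4 - V_2)/15000 + (V_4 - 0)/16000 = 0
Collecting terms (coefficients in siemens):
  0.00006·V_1 - 0.00001333·V_2 - 0.00003333·V_4 = 0.00006667
  0.0001078·V_2 - 0.00001333·V_1 - 0.00006667·V_4 = 0
  0.0001625·V_4 - 0.00003333·V_1 - 0.00006667·V_2 = 0
Solving these 3 simultaneous equations (Gaussian elimination) gives:
  V_1 = 1.512 V, V_2 = 0.5077 V, V_4 = 0.5185 V
Power in each resistor, P = (ΔV)²/R:
  P_R1 = (5 - 1.512)²/75000 = 0.0001622 W
  P_R2 = (1.512 - 0.5077)²/75000 = 0.00001345 W
  P_R3 = (0.5077 - 0)²/36000 = 0.000007161 W
  P_R4 = (1.512 - 0.5185)²/30000 = 0.0000329 W
  P_R5 = (0.5077 - 0.5185)²/15000 = 0.00000000765 W
  P_R6 = (0 - 0.5185)²/16000 = 0.0000168 W
P_total = P_R1 + P_R2 + P_R3 + P_R4 + P_R5 + P_R6 = 0.0002325 W

Final answer: 0.0002325 W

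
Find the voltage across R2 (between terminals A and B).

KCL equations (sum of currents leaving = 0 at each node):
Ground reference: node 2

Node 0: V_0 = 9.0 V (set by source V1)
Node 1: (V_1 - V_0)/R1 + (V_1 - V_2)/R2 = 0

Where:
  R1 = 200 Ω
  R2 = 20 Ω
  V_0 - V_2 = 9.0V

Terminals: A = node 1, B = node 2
R1 and R2 are in series across V1 (node 0 → node 1 → node 2), and the output A–B is taken across R2, so this is a voltage divider.
Series current: I = V1/(R1 + R2) = 9/(200 + 20) = 9/220 = 0.04091 A
V_R2 = I × R2 = V1 × R2/(R1 + R2) = 9 × 20/220 = 0.8182 V

Final answer: 0.8182 V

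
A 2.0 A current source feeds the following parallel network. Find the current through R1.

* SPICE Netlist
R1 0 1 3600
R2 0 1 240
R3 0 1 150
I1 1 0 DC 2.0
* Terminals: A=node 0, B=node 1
All resistors sit directly between nodes 0 and 1, so they are in parallel and share one voltage V; the full source current 2 A splits among them.
1/R_par = 1/3600 + 1/240 + 1/150 = 0.01111 S  =>  R_par = 90 Ω
V = I × R_par = 2 × 90 = 180 V
I_R1 = V/R1 = 180/3600 = 0.05 A

Final answer: 0.05 A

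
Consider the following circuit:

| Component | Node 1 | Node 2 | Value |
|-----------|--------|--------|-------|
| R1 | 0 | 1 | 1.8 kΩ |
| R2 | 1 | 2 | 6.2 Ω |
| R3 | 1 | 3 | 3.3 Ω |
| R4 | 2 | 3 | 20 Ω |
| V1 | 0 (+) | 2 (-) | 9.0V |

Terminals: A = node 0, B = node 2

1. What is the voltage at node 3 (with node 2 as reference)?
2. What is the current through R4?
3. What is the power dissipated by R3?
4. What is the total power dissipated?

Nodal analysis, taking node 2 as the 0 V reference.
Source V1 fixes V_0 = 9 V.
KCL at each unknown node (sum of currents leaving = 0; resistances in Ω):
  Node 1: (V_1 - 9)/1800 + (V_1 - 0)/6.2 + (V_1 - V_3)/3.3 = 0
  Node 3: (V_3 - V_1)/3.3 + (V_3 - 0)/20 = 0
Collecting terms (coefficients in siemens):
  0.4649·V_1 - 0.303·V_3 = 0.005
  0.353·V_3 - 0.303·V_1 = 0
Determinant D = (0.4649)(0.353) - (-0.303)(-0.303) = 0.07229
V_1 = [(0.005)(0.353) - (-0.303)(0)]/D = 0.02442 V
V_3 = [(0.4649)(0) - (0.005)(-0.303)]/D = 0.02096 V
Part 1:
  Read off the nodal solution: V_3 = 0.02096 V
Part 2:
  I_R4 = (V_2 - V_3)/R4 = (0 - 0.02096)/20 = -0.001048 A
  Magnitude: I_R4 = 0.001048 A
Part 3:
  I_R3 = (V_1 - V_3)/R3 = (0.02442 - 0.02096)/3.3 = 0.001048 A
  P_R3 = I_R3² × R3 = (0.001048)² × 3.3 = 0.000003624 W
Part 4:
  Power in each resistor, P = (ΔV)²/R:
    P_R1 = (9 - 0.02442)²/1800 = 0.04476 W
    P_R2 = (0.02442 - 0)²/6.2 = 0.00009617 W
    P_R3 = (0.02442 - 0.02096)²/3.3 = 0.000003624 W
    P_R4 = (0 - 0.02096)²/20 = 0.00002197 W
  P_total = P_R1 + P_R2 + P_R3 + P_R4 = 0.04488 W

Final answers:
1. V_3 = 0.02096 V
2. I_R4 = 0.001048 A
3. P_R3 = 3.624e-06 W
4. P_total = 0.04488 W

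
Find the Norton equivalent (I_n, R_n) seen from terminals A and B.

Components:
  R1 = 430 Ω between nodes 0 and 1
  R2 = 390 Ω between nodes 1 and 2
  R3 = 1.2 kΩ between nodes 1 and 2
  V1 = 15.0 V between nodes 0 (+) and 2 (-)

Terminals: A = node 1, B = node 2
Find the Thévenin equivalent first; then I_n = V_th/R_th and R_n = R_th.
Step 1 — V_th is the open-circuit voltage V_A - V_B (nothing connected across the terminals).
Nodal analysis, taking node 2 as the 0 V reference.
Source V1 fixes V_0 = 15 V.
KCL at each unknown node (sum of currents leaving = 0; resistances in Ω):
  Node 1: (V_1 - 15)/430 + (V_1 - 0)/390 + (V_1 - 0)/1200 = 0
Collecting terms: 0.005723 × V_1 = 0.03488  =>  V_1 = 6.095 V
V_th = V_1 - V_2 = 6.095 - 0 = 6.095 V
Step 2 — R_th: zero the source — replace V1 by a short circuit (node 2 merges into node 0) — and find the resistance seen between A (node 1) and B (node 0).
Reduce the network between node 1 (A) and node 0 (B) by series/parallel combination:
  Rp1 = R1 ‖ R2 ‖ R3 (parallel, all between nodes 0 and 1) = 1/(1/430 + 1/390 + 1/1200) = 174.7 Ω
R_th = 174.7 Ω
I_n = V_th/R_th = 6.095/174.7 = 0.03488 A, and R_n = R_th = 174.7 Ω

Final answer: I_n = 0.03488 A, R_n = 174.7 Ω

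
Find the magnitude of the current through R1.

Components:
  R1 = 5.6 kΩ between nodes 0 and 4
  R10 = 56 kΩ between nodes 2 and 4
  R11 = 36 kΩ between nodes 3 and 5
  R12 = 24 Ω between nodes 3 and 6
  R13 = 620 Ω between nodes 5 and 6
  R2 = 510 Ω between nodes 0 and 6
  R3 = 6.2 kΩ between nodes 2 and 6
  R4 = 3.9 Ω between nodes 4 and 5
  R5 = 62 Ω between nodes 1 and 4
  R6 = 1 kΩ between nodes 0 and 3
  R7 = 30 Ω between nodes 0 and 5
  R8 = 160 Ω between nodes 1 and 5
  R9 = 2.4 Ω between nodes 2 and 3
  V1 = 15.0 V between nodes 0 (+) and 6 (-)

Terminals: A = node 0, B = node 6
Nodal analysis, taking node 6 as the 0 V reference.
Source V1 fixes V_0 = 15 V.
KCL at each unknown node (sum of currents leaving = 0; resistances in Ω):
  Node 1: (V_1 - V_4)/62 + (V_1 - V_5)/160 = 0
  Node 2: (V_2 - 0)/6200 + (V_2 - V_3)/2.4 + (V_2 - V_4)/56000 = 0
  Node 3: (V_3 - 15)/1000 + (V_3 - V_2)/2.4 + (V_3 - V_5)/36000 + (V_3 - 0)/24 = 0
  Node 4: (V_4 - 15)/5600 + (V_4 - V_5)/3.9 + (V_4 - V_1)/62 + (V_4 - V_2)/56000 = 0
  Node 5: (V_5 - V_4)/3.9 + (V_5 - 15)/30 + (V_5 - V_1)/160 + (V_5 - V_3)/36000 + (V_5 - 0)/620 = 0
Collecting terms (coefficients in siemens):
  0.02238·V_1 - 0.01613·V_4 - 0.00625·V_5 = 0
  0.4168·V_2 - 0.4167·V_3 - 0.00001786·V_4 = 0
  0.4594·V_3 - 0.4167·V_2 - 0.00002778·V_5 = 0.015
  0.2727·V_4 - 0.01613·V_1 - 0.00001786·V_2 - 0.2564·V_5 = 0.002679
  0.2976·V_5 - 0.00625·V_1 - 0.00002778·V_3 - 0.2564·V_4 = 0.5
Solving these 5 simultaneous equations (Gaussian elimination) gives:
  V_1 = 14.29 V, V_2 = 0.3655 V, V_3 = 0.3651 V, V_4 = 14.29 V
  V_5 = 14.29 V
I_R1 = (V_0 - V_4)/R1 = (15 - 14.29)/5600 = 0.0001263 A
|I_R1| = 0.0001263 A

Final answer: |I_R1| = 0.0001263 A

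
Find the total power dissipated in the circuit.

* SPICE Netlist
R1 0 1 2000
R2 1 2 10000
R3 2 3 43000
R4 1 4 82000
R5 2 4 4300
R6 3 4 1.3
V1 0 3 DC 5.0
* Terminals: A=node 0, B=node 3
Nodal analysis, taking node 3 as the 0 V reference.
Source V1 fixes V_0 = 5 V.
KCL at each unknown node (sum of currents leaving = 0; resistances in Ω):
  Node 1: (V_1 - 5)/2000 + (V_1 - V_2)/10000 + (V_1 - V_4)/82000 = 0
  Node 2: (V_2 - V_1)/10000 + (V_2 - 0)/43000 + (V_2 - V_4)/4300 = 0
  Node 4: (V_4 - V_1)/82000 + (V_4 - V_2)/4300 + (V_4 - 0)/1.3 = 0
Collecting terms (coefficients in siemens):
  0.0006122·V_1 - 0.0001·V_2 - 0.0000122·V_4 = 0.0025
  0.0003558·V_2 - 0.0001·V_1 - 0.0002326·V_4 = 0
  0.7695·V_4 - 0.0000122·V_1 - 0.0002326·V_2 = 0
Solving these 3 simultaneous equations (Gaussian elimination) gives:
  V_1 = 4.28 V, V_2 = 1.203 V, V_4 = 0.0004315 V
Power in each resistor, P = (ΔV)²/R:
  P_R1 = (5 - 4.28)²/2000 = 0.000259 W
  P_R2 = (4.28 - 1.203)²/10000 = 0.0009468 W
  P_R3 = (1.203 - 0)²/43000 = 0.00003367 W
  P_R4 = (4.28 - 0.0004315)²/82000 = 0.0002234 W
  P_R5 = (1.203 - 0.0004315)²/4300 = 0.0003364 W
  P_R6 = (0 - 0.0004315)²/1.3 = 0.0000001432 W
P_total = P_R1 + P_R2 + P_R3 + P_R4 + P_R5 + P_R6 = 0.001799 W

Final answer: 0.001799 W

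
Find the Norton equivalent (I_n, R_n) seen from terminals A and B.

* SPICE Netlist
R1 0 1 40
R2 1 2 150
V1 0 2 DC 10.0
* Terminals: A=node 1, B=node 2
Find the Thévenin equivalent first; then I_n = V_th/R_th and R_n = R_th.
Step 1 — V_th is the open-circuit voltage V_A - V_B (nothing connected across the terminals).
Nodal analysis, taking node 2 as the 0 V reference.
Source V1 fixes V_0 = 10 V.
KCL at each unknown node (sum of currents leaving = 0; resistances in Ω):
  Node 1: (V_1 - 10)/40 + (V_1 - 0)/150 = 0
Collecting terms: 0.03167 × V_1 = 0.25  =>  V_1 = 7.895 V
V_th = V_1 - V_2 = 7.895 - 0 = 7.895 V
Step 2 — R_th: zero the source — replace V1 by a short circuit (node 2 merges into node 0) — and find the resistance seen between A (node 1) and B (node 0).
Reduce the network between node 1 (A) and node 0 (B) by series/parallel combination:
  Rp1 = R1 ‖ R2 (parallel, both between nodes 0 and 1) = 1/(1/40 + 1/150) = 31.58 Ω
R_th = 31.58 Ω
I_n = V_th/R_th = 7.895/31.58 = 0.25 A, and R_n = R_th = 31.58 Ω

Final answer: I_n = 0.25 A, R_n = 31.58 Ω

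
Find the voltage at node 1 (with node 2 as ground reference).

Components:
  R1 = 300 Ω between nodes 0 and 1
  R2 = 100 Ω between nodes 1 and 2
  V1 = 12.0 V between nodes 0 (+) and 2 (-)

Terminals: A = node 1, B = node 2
Nodal analysis, taking node 2 as the 0 V reference.
Source V1 fixes V_0 = 12 V.
KCL at each unknown node (sum of currents leaving = 0; resistances in Ω):
  Node 1: (V_1 - 12)/300 + (V_1 - 0)/100 = 0
Collecting terms: 0.01333 × V_1 = 0.04  =>  V_1 = 3 V
The requested potential is V_1 = 3 V.

Final answer: V_1 = 3 V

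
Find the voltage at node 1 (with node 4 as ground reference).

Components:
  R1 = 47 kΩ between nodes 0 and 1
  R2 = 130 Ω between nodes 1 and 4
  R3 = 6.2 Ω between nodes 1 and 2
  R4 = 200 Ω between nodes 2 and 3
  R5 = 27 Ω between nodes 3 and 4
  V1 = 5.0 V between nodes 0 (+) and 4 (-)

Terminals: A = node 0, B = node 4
Nodal analysis, taking node 4 as the 0 V reference.
Source V1 fixes V_0 = 5 V.
KCL at each unknown node (sum of currents leaving = 0; resistances in Ω):
  Node 1: (V_1 - 5)/47000 + (V_1 - 0)/130 + (V_1 - V_2)/6.2 = 0
  Node 2: (V_2 - V_1)/6.2 + (V_2 - V_3)/200 = 0
  Node 3: (V_3 - V_2)/200 + (V_3 - 0)/27 = 0
Collecting terms (coefficients in siemens):
  0.169·V_1 - 0.1613·V_2 = 0.0001064
  0.1663·V_2 - 0.1613·V_1 - 0.005·V_3 = 0
  0.04204·V_3 - 0.005·V_2 = 0
Solving these 3 simultaneous equations (Gaussian elimination) gives:
  V_1 = 0.008864 V, V_2 = 0.008628 V, V_3 = 0.001026 V
The requested potential is V_1 = 0.008864 V.

Final answer: V_1 = 0.008864 V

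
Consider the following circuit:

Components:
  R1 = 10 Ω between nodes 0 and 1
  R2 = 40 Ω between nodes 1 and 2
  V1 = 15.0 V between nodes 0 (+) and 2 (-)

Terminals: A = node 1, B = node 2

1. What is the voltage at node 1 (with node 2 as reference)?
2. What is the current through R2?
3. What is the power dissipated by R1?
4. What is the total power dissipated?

Nodal analysis, taking node 2 as the 0 V reference.
Source V1 fixes V_0 = 15 V.
KCL at each unknown node (sum of currents leaving = 0; resistances in Ω):
  Node 1: (V_1 - 15)/10 + (V_1 - 0)/40 = 0
Collecting terms: 0.125 × V_1 = 1.5  =>  V_1 = 12 V
Part 1:
  Read off the nodal solution: V_1 = 12 V
Part 2:
  I_R2 = (V_1 - V_2)/R2 = (12 - 0)/40 = 0.3 A
  Magnitude: I_R2 = 0.3 A
Part 3:
  I_R1 = (V_0 - V_1)/R1 = (15 - 12)/10 = 0.3 A
  P_R1 = I_R1² × R1 = (0.3)² × 10 = 0.9 W
Part 4:
  Power in each resistor, P = (ΔV)²/R:
    P_R1 = (15 - 12)²/10 = 0.9 W
    P_R2 = (12 - 0)²/40 = 3.6 W
  P_total = P_R1 + P_R2 = 4.5 W

Final answers:
1. V_1 = 12 V
2. I_R2 = 0.3 A
3. P_R1 = 0.9 W
4. P_total = 4.5 W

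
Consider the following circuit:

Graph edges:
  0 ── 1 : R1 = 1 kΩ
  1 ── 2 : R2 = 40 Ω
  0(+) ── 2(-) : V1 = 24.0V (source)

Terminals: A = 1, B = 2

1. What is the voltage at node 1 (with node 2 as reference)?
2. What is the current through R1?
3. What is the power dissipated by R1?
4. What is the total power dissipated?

Nodal analysis, taking node 2 as the 0 V reference.
Source V1 fixes V_0 = 24 V.
KCL at each unknown node (sum of currents leaving = 0; resistances in Ω):
  Node 1: (V_1 - 24)/1000 + (V_1 - 0)/40 = 0
Collecting terms: 0.026 × V_1 = 0.024  =>  V_1 = 0.9231 V
Part 1:
  Read off the nodal solution: V_1 = 0.9231 V
Part 2:
  I_R1 = (V_0 - V_1)/R1 = (24 - 0.9231)/1000 = 0.02308 A
  Magnitude: I_R1 = 0.02308 A
Part 3:
  I_R1 = (V_0 - V_1)/R1 = (24 - 0.9231)/1000 = 0.02308 A
  P_R1 = I_R1² × R1 = (0.02308)² × 1000 = 0.5325 W
Part 4:
  Power in each resistor, P = (ΔV)²/R:
    P_R1 = (24 - 0.9231)²/1000 = 0.5325 W
    P_R2 = (0.9231 - 0)²/40 = 0.0213 W
  P_total = P_R1 + P_R2 = 0.5538 W

Final answers:
1. V_1 = 0.9231 V
2. I_R1 = 0.02308 A
3. P_R1 = 0.5325 W
4. P_total = 0.5538 W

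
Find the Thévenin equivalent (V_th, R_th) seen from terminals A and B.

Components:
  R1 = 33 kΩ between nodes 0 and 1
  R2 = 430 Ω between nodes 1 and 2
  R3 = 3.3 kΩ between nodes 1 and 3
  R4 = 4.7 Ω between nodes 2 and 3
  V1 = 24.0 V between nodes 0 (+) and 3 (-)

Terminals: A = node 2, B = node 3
Step 1 — V_th is the open-circuit voltage V_A - V_B (nothing connected across the terminals).
Nodal analysis, taking node 3 as the 0 V reference.
Source V1 fixes V_0 = 24 V.
KCL at each unknown node (sum of currents leaving = 0; resistances in Ω):
  Node 1: (V_1 - 24)/33000 + (V_1 - V_2)/430 + (V_1 - 0)/3300 = 0
  Node 2: (V_2 - V_1)/430 + (V_2 - 0)/4.7 = 0
Collecting terms (coefficients in siemens):
  0.002659·V_1 - 0.002326·V_2 = 0.0007273
  0.2151·V_2 - 0.002326·V_1 = 0
Determinant D = (0.002659)(0.2151) - (-0.002326)(-0.002326) = 0.0005665
V_1 = [(0.0007273)(0.2151) - (-0.002326)(0)]/D = 0.2761 V
V_2 = [(0.002659)(0) - (0.0007273)(-0.002326)]/D = 0.002986 V
V_th = V_2 - V_3 = 0.002986 - 0 = 0.002986 V
Step 2 — R_th: zero the source — replace V1 by a short circuit (node 3 merges into node 0) — and find the resistance seen between A (node 2) and B (node 0).
Reduce the network between node 2 (A) and node 0 (B) by series/parallel combination:
  Rp1 = R1 ‖ R3 (parallel, both between nodes 0 and 1) = 1/(1/33000 + 1/3300) = 3000 Ω
  Rs1 = R2 + Rp1 (series, joined only at node 1) = 430 + 3000 = 3430 Ω
  Rp2 = R4 ‖ Rs1 (parallel, both between nodes 0 and 2) = 1/(1/4.7 + 1/3430) = 4.694 Ω
R_th = 4.694 Ω

Final answer: V_th = 0.002986 V, R_th = 4.694 Ω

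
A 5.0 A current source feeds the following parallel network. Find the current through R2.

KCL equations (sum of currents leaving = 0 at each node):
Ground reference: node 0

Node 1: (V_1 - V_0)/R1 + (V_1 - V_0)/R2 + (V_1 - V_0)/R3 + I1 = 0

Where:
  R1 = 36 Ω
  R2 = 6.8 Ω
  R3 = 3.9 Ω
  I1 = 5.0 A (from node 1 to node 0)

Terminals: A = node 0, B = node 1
All resistors sit directly between nodes 0 and 1, so they are in parallel and share one voltage V; the full source current 5 A splits among them.
1/R_par = 1/36 + 1/6.8 + 1/3.9 = 0.4312 S  =>  R_par = 2.319 Ω
V = I × R_par = 5 × 2.319 = 11.59 V
I_R2 = V/R2 = 11.59/6.8 = 1.705 A

Final answer: 1.705 A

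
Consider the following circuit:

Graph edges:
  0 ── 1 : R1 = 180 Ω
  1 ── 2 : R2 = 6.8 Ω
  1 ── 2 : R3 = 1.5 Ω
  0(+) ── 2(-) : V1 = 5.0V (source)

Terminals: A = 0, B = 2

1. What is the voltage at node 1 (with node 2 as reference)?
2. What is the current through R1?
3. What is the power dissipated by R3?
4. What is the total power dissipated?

Nodal analysis, taking node 2 as the 0 V reference.
Source V1 fixes V_0 = 5 V.
KCL at each unknown node (sum of currents leaving = 0; resistances in Ω):
  Node 1: (V_1 - 5)/180 + (V_1 - 0)/6.8 + (V_1 - 0)/1.5 = 0
Collecting terms: 0.8193 × V_1 = 0.02778  =>  V_1 = 0.03391 V
Part 1:
  Read off the nodal solution: V_1 = 0.03391 V
Part 2:
  I_R1 = (V_0 - V_1)/R1 = (5 - 0.03391)/180 = 0.02759 A
  Magnitude: I_R1 = 0.02759 A
Part 3:
  I_R3 = (V_1 - V_2)/R3 = (0.03391 - 0)/1.5 = 0.0226 A
  P_R3 = I_R3² × R3 = (0.0226)² × 1.5 = 0.0007664 W
Part 4:
  Power in each resistor, P = (ΔV)²/R:
    P_R1 = (5 - 0.03391)²/180 = 0.137 W
    P_R2 = (0.03391 - 0)²/6.8 = 0.0001691 W
    P_R3 = (0.03391 - 0)²/1.5 = 0.0007664 W
  P_total = P_R1 + P_R2 + P_R3 = 0.1379 W

Final answers:
1. V_1 = 0.03391 V
2. I_R1 = 0.02759 A
3. P_R3 = 0.0007664 W
4. P_total = 0.1379 W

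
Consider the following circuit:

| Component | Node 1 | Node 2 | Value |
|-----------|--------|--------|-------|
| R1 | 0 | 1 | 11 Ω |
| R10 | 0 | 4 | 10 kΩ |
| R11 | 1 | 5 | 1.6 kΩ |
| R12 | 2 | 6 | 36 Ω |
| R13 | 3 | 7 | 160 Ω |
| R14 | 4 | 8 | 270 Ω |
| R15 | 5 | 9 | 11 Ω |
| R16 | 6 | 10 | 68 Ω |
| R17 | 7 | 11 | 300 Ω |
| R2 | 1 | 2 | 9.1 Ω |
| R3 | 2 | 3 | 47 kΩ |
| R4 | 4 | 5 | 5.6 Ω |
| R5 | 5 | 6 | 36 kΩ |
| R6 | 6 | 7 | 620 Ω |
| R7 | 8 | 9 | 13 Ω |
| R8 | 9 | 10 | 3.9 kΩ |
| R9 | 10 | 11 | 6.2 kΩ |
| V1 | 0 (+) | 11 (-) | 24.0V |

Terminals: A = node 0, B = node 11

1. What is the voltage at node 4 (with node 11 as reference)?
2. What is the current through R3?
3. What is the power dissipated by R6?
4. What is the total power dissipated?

Nodal analysis, taking node 11 as the 0 V reference.
Source V1 fixes V_0 = 24 V.
KCL at each unknown node (sum of currents leaving = 0; resistances in Ω):
  Node 1: (V_1 - 24)/11 + (V_1 - V_2)/9.1 + (V_1 - V_5)/1600 = 0
  Node 2: (V_2 - V_1)/9.1 + (V_2 - V_3)/47000 + (V_2 - V_6)/36 = 0
  Node 3: (V_3 - V_2)/47000 + (V_3 - V_7)/160 = 0
  Node 4: (V_4 - V_5)/5.6 + (V_4 - 24)/10000 + (V_4 - V_8)/270 = 0
  Node 5: (V_5 - V_4)/5.6 + (V_5 - V_6)/36000 + (V_5 - V_1)/1600 + (V_5 - V_9)/11 = 0
  Node 6: (V_6 - V_5)/36000 + (V_6 - V_7)/620 + (V_6 - V_2)/36 + (V_6 - V_10)/68 = 0
  Node 7: (V_7 - V_6)/620 + (V_7 - V_3)/160 + (V_7 - 0)/300 = 0
  Node 8: (V_8 - V_9)/13 + (V_8 - V_4)/270 = 0
  Node 9: (V_9 - V_8)/13 + (V_9 - V_10)/3900 + (V_9 - V_5)/11 = 0
  Node 10: (V_10 - V_9)/3900 + (V_10 - 0)/6200 + (V_10 - V_6)/68 = 0
Collecting terms (coefficients in siemens):
  0.2014·V_1 - 0.1099·V_2 - 0.000625·V_5 = 2.182
  0.1377·V_2 - 0.1099·V_1 - 0.00002128·V_3 - 0.02778·V_6 = 0
  0.006271·V_3 - 0.00002128·V_2 - 0.00625·V_7 = 0
  0.1824·V_4 - 0.1786·V_5 - 0.003704·V_8 = 0.0024
  0.2701·V_5 - 0.000625·V_1 - 0.1786·V_4 - 0.00002778·V_6 - 0.09091·V_9 = 0
  0.04412·V_6 - 0.02778·V_2 - 0.00002778·V_5 - 0.001613·V_7 - 0.01471·V_10 = 0
  0.0112·V_7 - 0.00625·V_3 - 0.001613·V_6 = 0
  0.08063·V_8 - 0.003704·V_4 - 0.07692·V_9 = 0
  0.1681·V_9 - 0.09091·V_5 - 0.07692·V_8 - 0.0002564·V_10 = 0
  0.01512·V_10 - 0.01471·V_6 - 0.0002564·V_9 = 0
Solving these 10 simultaneous equations (Gaussian elimination) gives:
  V_1 = 23.69 V, V_2 = 23.44 V, V_3 = 7.442 V, V_4 = 23.31 V
  V_5 = 23.31 V, V_6 = 22.44 V, V_7 = 7.388 V, V_8 = 23.31 V
  V_9 = 23.31 V, V_10 = 22.22 V
Part 1:
  Read off the nodal solution: V_4 = 23.31 V
Part 2:
  I_R3 = (V_2 - V_3)/R3 = (23.44 - 7.442)/47000 = 0.0003403 A
  Magnitude: I_R3 = 0.0003403 A
Part 3:
  I_R6 = (V_6 - V_7)/R6 = (22.44 - 7.388)/620 = 0.02428 A
  P_R6 = I_R6² × R6 = (0.02428)² × 620 = 0.3656 W
Part 4:
  Power in each resistor, P = (ΔV)²/R:
    P_R1 = (24 - 23.69)²/11 = 0.008711 W
    P_R2 = (23.69 - 23.44)²/9.1 = 0.007086 W
    P_R3 = (23.44 - 7.442)²/47000 = 0.005443 W
    P_R4 = (23.31 - 23.31)²/5.6 = 0.00000001821 W
    P_R5 = (23.31 - 22.44)²/36000 = 0.00002101 W
    P_R6 = (22.44 - 7.388)²/620 = 0.3656 W
    P_R7 = (23.31 - 23.31)²/13 = 0.000000001736 W
    P_R8 = (23.31 - 22.22)²/3900 = 0.0003054 W
    P_R9 = (22.22 - 0)²/6200 = 0.07963 W
    P_R10 = (24 - 23.31)²/10000 = 0.00004704 W
    P_R11 = (23.69 - 23.31)²/1600 = 0.00008866 W
    P_R12 = (23.44 - 22.44)²/36 = 0.02735 W
    P_R13 = (7.442 - 7.388)²/160 = 0.00001853 W
    P_R14 = (23.31 - 23.31)²/270 = 0.00000003606 W
    P_R15 = (23.31 - 23.31)²/11 = 0.0000007917 W
    P_R16 = (22.44 - 22.22)²/68 = 0.0007423 W
    P_R17 = (7.388 - 0)²/300 = 0.1819 W
  P_total = P_R1 + P_R2 + P_R3 + P_R4 + P_R5 + P_R6 + P_R7 + P_R8 + P_R9 + P_R10 + P_R11 + P_R12 + P_R13 + P_R14 + P_R15 + P_R16 + P_R17 = 0.677 W

Final answers:
1. V_4 = 23.31 V
2. I_R3 = 0.0003403 A
3. P_R6 = 0.3656 W
4. P_total = 0.677 W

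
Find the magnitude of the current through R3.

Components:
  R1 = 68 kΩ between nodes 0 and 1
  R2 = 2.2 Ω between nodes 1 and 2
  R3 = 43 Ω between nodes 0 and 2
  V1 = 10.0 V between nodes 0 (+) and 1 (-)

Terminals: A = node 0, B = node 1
Nodal analysis, taking node 1 as the 0 V reference.
Source V1 fixes V_0 = 10 V.
KCL at each unknown node (sum of currents leaving = 0; resistances in Ω):
  Node 2: (V_2 - 0)/2.2 + (V_2 - 10)/43 = 0
Collecting terms: 0.4778 × V_2 = 0.2326  =>  V_2 = 0.4867 V
I_R3 = (V_0 - V_2)/R3 = (10 - 0.4867)/43 = 0.2212 A
|I_R3| = 0.2212 A

Final answer: |I_R3| = 0.2212 A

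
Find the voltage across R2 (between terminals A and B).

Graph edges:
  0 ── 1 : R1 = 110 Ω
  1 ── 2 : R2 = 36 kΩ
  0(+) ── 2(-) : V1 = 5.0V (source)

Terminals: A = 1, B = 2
R1 and R2 are in series across V1 (node 0 → node 1 → node 2), and the output A–B is taken across R2, so this is a voltage divider.
Series current: I = V1/(R1 + R2) = 5/(110 + 36000) = 5/36110 = 0.0001385 A
V_R2 = I × R2 = V1 × R2/(R1 + R2) = 5 × 36000/36110 = 4.985 V

Final answer: 4.985 V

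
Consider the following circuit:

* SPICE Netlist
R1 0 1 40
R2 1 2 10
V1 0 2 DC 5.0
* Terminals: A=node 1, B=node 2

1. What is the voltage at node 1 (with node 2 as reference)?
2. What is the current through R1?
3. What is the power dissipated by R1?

Nodal analysis, taking node 2 as the 0 V reference.
Source V1 fixes V_0 = 5 V.
KCL at each unknown node (sum of currents leaving = 0; resistances in Ω):
  Node 1: (V_1 - 5)/40 + (V_1 - 0)/10 = 0
Collecting terms: 0.125 × V_1 = 0.125  =>  V_1 = 1 V
Part 1:
  Read off the nodal solution: V_1 = 1 V
Part 2:
  I_R1 = (V_0 - V_1)/R1 = (5 - 1)/40 = 0.1 A
  Magnitude: I_R1 = 0.1 A
Part 3:
  I_R1 = (V_0 - V_1)/R1 = (5 - 1)/40 = 0.1 A
  P_R1 = I_R1² × R1 = (0.1)² × 40 = 0.4 W

Final answers:
1. V_1 = 1 V
2. I_R1 = 0.1 A
3. P_R1 = 0.4 W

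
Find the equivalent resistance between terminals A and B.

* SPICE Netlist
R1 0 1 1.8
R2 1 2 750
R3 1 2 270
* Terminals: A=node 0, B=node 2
Reduce the network between node 0 (A) and node 2 (B) by series/parallel combination:
  Rp1 = R2 ‖ R3 (parallel, both between nodes 1 and 2) = 1/(1/750 + 1/270) = 198.5 Ω
  Rs1 = R1 + Rp1 (series, joined only at node 1) = 1.8 + 198.5 = 200.3 Ω
R_eq = 200.3 Ω

Final answer: 200.3 Ω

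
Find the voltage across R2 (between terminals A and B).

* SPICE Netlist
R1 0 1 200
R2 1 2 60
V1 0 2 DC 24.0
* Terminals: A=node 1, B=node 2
R1 and R2 are in series across V1 (node 0 → node 1 → node 2), and the output A–B is taken across R2, so this is a voltage divider.
Series current: I = V1/(R1 + R2) = 24/(200 + 60) = 24/260 = 0.09231 A
V_R2 = I × R2 = V1 × R2/(R1 + R2) = 24 × 60/260 = 5.538 V

Final answer: 5.538 V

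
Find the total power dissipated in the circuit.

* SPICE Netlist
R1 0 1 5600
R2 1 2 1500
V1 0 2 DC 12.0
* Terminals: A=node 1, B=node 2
Nodal analysis, taking node 2 as the 0 V reference.
Source V1 fixes V_0 = 12 V.
KCL at each unknown node (sum of currents leaving = 0; resistances in Ω):
  Node 1: (V_1 - 12)/5600 + (V_1 - 0)/1500 = 0
Collecting terms: 0.0008452 × V_1 = 0.002143  =>  V_1 = 2.535 V
Power in each resistor, P = (ΔV)²/R:
  P_R1 = (12 - 2.535)²/5600 = 0.016 W
  P_R2 = (2.535 - 0)²/1500 = 0.004285 W
P_total = P_R1 + P_R2 = 0.02028 W

Final answer: 0.02028 W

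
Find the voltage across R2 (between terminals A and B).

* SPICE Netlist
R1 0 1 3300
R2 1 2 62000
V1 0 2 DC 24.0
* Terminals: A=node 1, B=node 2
R1 and R2 are in series across V1 (node 0 → node 1 → node 2), and the output A–B is taken across R2, so this is a voltage divider.
Series current: I = V1/(R1 + R2) = 24/(3300 + 62000) = 24/65300 = 0.0003675 A
V_R2 = I × R2 = V1 × R2/(R1 + R2) = 24 × 62000/65300 = 22.79 V

Final answer: 22.79 V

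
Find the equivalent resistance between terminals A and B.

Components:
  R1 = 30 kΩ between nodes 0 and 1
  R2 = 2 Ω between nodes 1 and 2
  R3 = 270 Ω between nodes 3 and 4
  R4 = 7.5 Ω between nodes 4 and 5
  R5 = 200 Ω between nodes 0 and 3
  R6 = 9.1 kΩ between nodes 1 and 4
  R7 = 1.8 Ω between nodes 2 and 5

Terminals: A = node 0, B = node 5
The network is not a plain series/parallel combination. Inject a 1 A test current into terminal A (node 0) and return it from terminal B (node 5); then R_eq = V_A / (1 A).
Nodal analysis, taking node 5 as the 0 V reference.
Current source I_test pushes 1 A into node 0 and draws it out of node 5.
KCL at each unknown node (sum of currents leaving = 0; resistances in Ω):
  Node 0: (V_0 - V_1)/30000 + (V_0 - V_3)/200 - 1 = 0
  Node 1: (V_1 - V_0)/30000 + (V_1 - V_2)/2 + (V_1 - V_4)/9100 = 0
  Node 2: (V_2 - V_1)/2 + (V_2 - 0)/1.8 = 0
  Node 3: (V_3 - V_0)/200 + (V_3 - V_4)/270 = 0
  Node 4: (V_4 - V_1)/9100 + (V_4 - V_3)/270 + (V_4 - 0)/7.5 = 0
Collecting terms (coefficients in siemens):
  0.005033·V_0 - 0.00003333·V_1 - 0.005·V_3 = 1
  0.5001·V_1 - 0.00003333·V_0 - 0.5·V_2 - 0.0001099·V_4 = 0
  1.056·V_2 - 0.5·V_1 = 0
  0.008704·V_3 - 0.005·V_0 - 0.003704·V_4 = 0
  0.1371·V_4 - 0.0001099·V_1 - 0.003704·V_3 = 0
Solving these 5 simultaneous equations (Gaussian elimination) gives:
  V_0 = 470 V, V_1 = 0.06258 V, V_2 = 0.02964 V, V_3 = 273.1 V
  V_4 = 7.376 V
R_eq = V_0 / 1 A = 470 Ω

Final answer: 470 Ω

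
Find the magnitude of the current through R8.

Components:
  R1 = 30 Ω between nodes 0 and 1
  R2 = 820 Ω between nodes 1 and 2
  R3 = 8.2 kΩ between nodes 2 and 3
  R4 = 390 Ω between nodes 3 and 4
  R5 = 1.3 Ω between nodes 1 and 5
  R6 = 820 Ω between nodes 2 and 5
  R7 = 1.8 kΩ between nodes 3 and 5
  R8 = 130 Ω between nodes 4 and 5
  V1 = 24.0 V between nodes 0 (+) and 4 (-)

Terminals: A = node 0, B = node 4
Nodal analysis, taking node 4 as the 0 V reference.
Source V1 fixes V_0 = 24 V.
KCL at each unknown node (sum of currents leaving = 0; resistances in Ω):
  Node 1: (V_1 - 24)/30 + (V_1 - V_2)/820 + (V_1 - V_5)/1.3 = 0
  Node 2: (V_2 - V_1)/820 + (V_2 - V_3)/8200 + (V_2 - V_5)/820 = 0
  Node 3: (V_3 - V_2)/8200 + (V_3 - 0)/390 + (V_3 - V_5)/1800 = 0
  Node 5: (V_5 - V_1)/1.3 + (V_5 - V_2)/820 + (V_5 - V_3)/1800 + (V_5 - 0)/130 = 0
Collecting terms (coefficients in siemens):
  0.8038·V_1 - 0.00122·V_2 - 0.7692·V_5 = 0.8
  0.002561·V_2 - 0.00122·V_1 - 0.000122·V_3 - 0.00122·V_5 = 0
  0.003242·V_3 - 0.000122·V_2 - 0.0005556·V_5 = 0
  0.7787·V_5 - 0.7692·V_1 - 0.00122·V_2 - 0.0005556·V_3 = 0
Solving these 4 simultaneous equations (Gaussian elimination) gives:
  V_1 = 19.29 V, V_2 = 18.46 V, V_3 = 3.966 V, V_5 = 19.09 V
I_R8 = (V_4 - V_5)/R8 = (0 - 19.09)/130 = -0.1468 A
|I_R8| = 0.1468 A

Final answer: |I_R8| = 0.1468 A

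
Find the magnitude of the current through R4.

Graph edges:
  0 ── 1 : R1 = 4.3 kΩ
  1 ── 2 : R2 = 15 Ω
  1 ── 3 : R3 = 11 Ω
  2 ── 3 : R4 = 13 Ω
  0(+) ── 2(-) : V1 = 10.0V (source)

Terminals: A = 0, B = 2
Nodal analysis, taking node 2 as the 0 V reference.
Source V1 fixes V_0 = 10 V.
KCL at each unknown node (sum of currents leaving = 0; resistances in Ω):
  Node 1: (V_1 - 10)/4300 + (V_1 - 0)/15 + (V_1 - V_3)/11 = 0
  Node 3: (V_3 - V_1)/11 + (V_3 - 0)/13 = 0
Collecting terms (coefficients in siemens):
  0.1578·V_1 - 0.09091·V_3 = 0.002326
  0.1678·V_3 - 0.09091·V_1 = 0
Determinant D = (0.1578)(0.1678) - (-0.09091)(-0.09091) = 0.01822
V_1 = [(0.002326)(0.1678) - (-0.09091)(0)]/D = 0.02142 V
V_3 = [(0.1578)(0) - (0.002326)(-0.09091)]/D = 0.0116 V
I_R4 = (V_2 - V_3)/R4 = (0 - 0.0116)/13 = -0.0008925 A
|I_R4| = 0.0008925 A

Final answer: |I_R4| = 0.0008925 A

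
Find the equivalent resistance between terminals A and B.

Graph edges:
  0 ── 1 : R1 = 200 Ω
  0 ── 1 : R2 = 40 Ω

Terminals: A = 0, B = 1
Reduce the network between node 0 (A) and node 1 (B) by series/parallel combination:
  Rp1 = R1 ‖ R2 (parallel, both between nodes 0 and 1) = 1/(1/200 + 1/40) = 33.33 Ω
R_eq = 33.33 Ω

Final answer: 33.33 Ω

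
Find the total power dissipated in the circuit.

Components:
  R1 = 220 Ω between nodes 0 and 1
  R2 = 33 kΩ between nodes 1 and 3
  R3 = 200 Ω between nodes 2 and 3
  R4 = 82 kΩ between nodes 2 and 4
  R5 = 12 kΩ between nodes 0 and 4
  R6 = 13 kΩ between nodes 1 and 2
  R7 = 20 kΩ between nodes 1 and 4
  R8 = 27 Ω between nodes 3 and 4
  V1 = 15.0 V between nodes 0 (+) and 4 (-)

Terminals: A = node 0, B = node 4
Nodal analysis, taking node 4 as the 0 V reference.
Source V1 fixes V_0 = 15 V.
KCL at each unknown node (sum of currents leaving = 0; resistances in Ω):
  Node 1: (V_1 - 15)/220 + (V_1 - V_3)/33000 + (V_1 - V_2)/13000 + (V_1 - 0)/20000 = 0
  Node 2: (V_2 - V_3)/200 + (V_2 - 0)/82000 + (V_2 - V_1)/13000 = 0
  Node 3: (V_3 - V_1)/33000 + (V_3 - V_2)/200 + (V_3 - 0)/27 = 0
Collecting terms (coefficients in siemens):
  0.004703·V_1 - 0.00007692·V_2 - 0.0000303·V_3 = 0.06818
  0.005089·V_2 - 0.00007692·V_1 - 0.005·V_3 = 0
  0.04207·V_3 - 0.0000303·V_1 - 0.005·V_2 = 0
Solving these 3 simultaneous equations (Gaussian elimination) gives:
  V_1 = 14.5 V, V_2 = 0.2598 V, V_3 = 0.04133 V
Power in each resistor, P = (ΔV)²/R:
  P_R1 = (15 - 14.5)²/220 = 0.001123 W
  P_R2 = (14.5 - 0.04133)²/33000 = 0.006338 W
  P_R3 = (0.2598 - 0.04133)²/200 = 0.0002387 W
  P_R4 = (0.2598 - 0)²/82000 = 0.0000008233 W
  P_R5 = (15 - 0)²/12000 = 0.01875 W
  P_R6 = (14.5 - 0.2598)²/13000 = 0.01561 W
  P_R7 = (14.5 - 0)²/20000 = 0.01052 W
  P_R8 = (0.04133 - 0)²/27 = 0.00006326 W
P_total = P_R1 + P_R2 + P_R3 + P_R4 + P_R5 + P_R6 + P_R7 + P_R8 = 0.05264 W

Final answer: 0.05264 W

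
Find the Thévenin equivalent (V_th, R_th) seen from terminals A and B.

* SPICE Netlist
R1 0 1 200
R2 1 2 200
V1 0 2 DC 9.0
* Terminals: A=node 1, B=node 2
Step 1 — V_th is the open-circuit voltage V_A - V_B (nothing connected across the terminals).
Nodal analysis, taking node 2 as the 0 V reference.
Source V1 fixes V_0 = 9 V.
KCL at each unknown node (sum of currents leaving = 0; resistances in Ω):
  Node 1: (V_1 - 9)/200 + (V_1 - 0)/200 = 0
Collecting terms: 0.01 × V_1 = 0.045  =>  V_1 = 4.5 V
V_th = V_1 - V_2 = 4.5 - 0 = 4.5 V
Step 2 — R_th: zero the source — replace V1 by a short circuit (node 2 merges into node 0) — and find the resistance seen between A (node 1) and B (node 0).
Reduce the network between node 1 (A) and node 0 (B) by series/parallel combination:
  Rp1 = R1 ‖ R2 (parallel, both between nodes 0 and 1) = 1/(1/200 + 1/200) = 100 Ω
R_th = 100 Ω

Final answer: V_th = 4.5 V, R_th = 100 Ω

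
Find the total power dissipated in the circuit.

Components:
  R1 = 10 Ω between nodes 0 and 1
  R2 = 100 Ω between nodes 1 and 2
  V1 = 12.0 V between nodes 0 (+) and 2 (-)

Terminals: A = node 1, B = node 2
Nodal analysis, taking node 2 as the 0 V reference.
Source V1 fixes V_0 = 12 V.
KCL at each unknown node (sum of currents leaving = 0; resistances in Ω):
  Node 1: (V_1 - 12)/10 + (V_1 - 0)/100 = 0
Collecting terms: 0.11 × V_1 = 1.2  =>  V_1 = 10.91 V
Power in each resistor, P = (ΔV)²/R:
  P_R1 = (12 - 10.91)²/10 = 0.119 W
  P_R2 = (10.91 - 0)²/100 = 1.19 W
P_total = P_R1 + P_R2 = 1.309 W

Final answer: 1.309 W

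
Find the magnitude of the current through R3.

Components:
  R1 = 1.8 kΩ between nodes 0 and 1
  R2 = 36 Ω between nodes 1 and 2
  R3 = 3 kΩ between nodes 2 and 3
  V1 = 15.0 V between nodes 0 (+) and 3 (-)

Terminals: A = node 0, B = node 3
Nodal analysis, taking node 3 as the 0 V reference.
Source V1 fixes V_0 = 15 V.
KCL at each unknown node (sum of currents leaving = 0; resistances in Ω):
  Node 1: (V_1 - 15)/1800 + (V_1 - V_2)/36 = 0
  Node 2: (V_2 - V_1)/36 + (V_2 - 0)/3000 = 0
Collecting terms (coefficients in siemens):
  0.02833·V_1 - 0.02778·V_2 = 0.008333
  0.02811·V_2 - 0.02778·V_1 = 0
Determinant D = (0.02833)(0.02811) - (-0.02778)(-0.02778) = 0.00002488
V_1 = [(0.008333)(0.02811) - (-0.02778)(0)]/D = 9.417 V
V_2 = [(0.02833)(0) - (0.008333)(-0.02778)]/D = 9.305 V
I_R3 = (V_2 - V_3)/R3 = (9.305 - 0)/3000 = 0.003102 A
|I_R3| = 0.003102 A

Final answer: |I_R3| = 0.003102 A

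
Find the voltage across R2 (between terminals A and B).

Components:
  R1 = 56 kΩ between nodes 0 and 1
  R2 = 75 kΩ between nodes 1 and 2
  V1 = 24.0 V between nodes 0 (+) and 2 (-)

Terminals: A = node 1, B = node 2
R1 and R2 are in series across V1 (node 0 → node 1 → node 2), and the output A–B is taken across R2, so this is a voltage divider.
Series current: I = V1/(R1 + R2) = 24/(56000 + 75000) = 24/131000 = 0.0001832 A
V_R2 = I × R2 = V1 × R2/(R1 + R2) = 24 × 75000/131000 = 13.74 V

Final answer: 13.74 V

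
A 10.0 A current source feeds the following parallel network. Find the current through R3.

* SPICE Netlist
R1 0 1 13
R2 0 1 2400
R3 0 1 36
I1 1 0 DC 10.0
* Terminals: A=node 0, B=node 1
All resistors sit directly between nodes 0 and 1, so they are in parallel and share one voltage V; the full source current 10 A splits among them.
1/R_par = 1/13 + 1/2400 + 1/36 = 0.1051 S  =>  R_par = 9.513 Ω
V = I × R_par = 10 × 9.513 = 95.13 V
I_R3 = V/R3 = 95.13/36 = 2.643 A

Final answer: 2.643 A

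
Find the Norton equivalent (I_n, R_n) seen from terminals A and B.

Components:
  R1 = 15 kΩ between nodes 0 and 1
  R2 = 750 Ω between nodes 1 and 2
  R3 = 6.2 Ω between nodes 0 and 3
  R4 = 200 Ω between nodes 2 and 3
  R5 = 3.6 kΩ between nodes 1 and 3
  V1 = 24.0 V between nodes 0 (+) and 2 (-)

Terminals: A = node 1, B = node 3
Find the Thévenin equivalent first; then I_n = V_th/R_th and R_n = R_th.
Step 1 — V_th is the open-circuit voltage V_A - V_B (nothing connected across the terminals).
Nodal analysis, taking node 2 as the 0 V reference.
Source V1 fixes V_0 = 24 V.
KCL at each unknown node (sum of currents leaving = 0; resistances in Ω):
  Node 1: (V_1 - 24)/15000 + (V_1 - 0)/750 + (V_1 - V_3)/3600 = 0
  Node 3: (V_3 - 24)/6.2 + (V_3 - 0)/200 + (V_3 - V_1)/3600 = 0
Collecting terms (coefficients in siemens):
  0.001678·V_1 - 0.0002778·V_3 = 0.0016
  0.1666·V_3 - 0.0002778·V_1 = 3.871
Determinant D = (0.001678)(0.1666) - (-0.0002778)(-0.0002778) = 0.0002794
V_1 = [(0.0016)(0.1666) - (-0.0002778)(3.871)]/D = 4.803 V
V_3 = [(0.001678)(3.871) - (0.0016)(-0.0002778)]/D = 23.25 V
V_th = V_1 - V_3 = 4.803 - 23.25 = -18.44 V
Step 2 — R_th: zero the source — replace V1 by a short circuit (node 2 merges into node 0) — and find the resistance seen between A (node 1) and B (node 3).
Reduce the network between node 1 (A) and node 3 (B) by series/parallel combination:
  Rp1 = R1 ‖ R2 (parallel, both between nodes 0 and 1) = 1/(1/15000 + 1/750) = 714.3 Ω
  Rp2 = R3 ‖ R4 (parallel, both between nodes 0 and 3) = 1/(1/6.2 + 1/200) = 6.014 Ω
  Rs1 = Rp1 + Rp2 (series, joined only at node 0) = 714.3 + 6.014 = 720.3 Ω
  Rp3 = R5 ‖ Rs1 (parallel, both between nodes 1 and 3) = 1/(1/3600 + 1/720.3) = 600.2 Ω
R_th = 600.2 Ω
I_n = V_th/R_th = -18.44/600.2 = -0.03073 A, and R_n = R_th = 600.2 Ω

Final answer: I_n = -0.03073 A, R_n = 600.2 Ω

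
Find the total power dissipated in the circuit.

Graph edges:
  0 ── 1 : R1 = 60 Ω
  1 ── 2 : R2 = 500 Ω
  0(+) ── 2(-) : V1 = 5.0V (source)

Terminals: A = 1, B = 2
Nodal analysis, taking node 2 as the 0 V reference.
Source V1 fixes V_0 = 5 V.
KCL at each unknown node (sum of currents leaving = 0; resistances in Ω):
  Node 1: (V_1 - 5)/60 + (V_1 - 0)/500 = 0
Collecting terms: 0.01867 × V_1 = 0.08333  =>  V_1 = 4.464 V
Power in each resistor, P = (ΔV)²/R:
  P_R1 = (5 - 4.464)²/60 = 0.004783 W
  P_R2 = (4.464 - 0)²/500 = 0.03986 W
P_total = P_R1 + P_R2 = 0.04464 W

Final answer: 0.04464 W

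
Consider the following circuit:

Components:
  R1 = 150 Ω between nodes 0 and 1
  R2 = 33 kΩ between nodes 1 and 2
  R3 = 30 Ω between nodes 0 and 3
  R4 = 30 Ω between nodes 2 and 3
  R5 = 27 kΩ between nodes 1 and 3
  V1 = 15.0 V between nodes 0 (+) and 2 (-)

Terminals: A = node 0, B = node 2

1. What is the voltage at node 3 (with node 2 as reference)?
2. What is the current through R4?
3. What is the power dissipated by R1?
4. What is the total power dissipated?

Nodal analysis, taking node 2 as the 0 V reference.
Source V1 fixes V_0 = 15 V.
KCL at each unknown node (sum of currents leaving = 0; resistances in Ω):
  Node 1: (V_1 - 15)/150 + (V_1 - 0)/33000 + (V_1 - V_3)/27000 = 0
  Node 3: (V_3 - 15)/30 + (V_3 - 0)/30 + (V_3 - V_1)/27000 = 0
Collecting terms (coefficients in siemens):
  0.006734·V_1 - 0.00003704·V_3 = 0.1
  0.0667·V_3 - 0.00003704·V_1 = 0.5
Determinant D = (0.006734)(0.0667) - (-0.00003704)(-0.00003704) = 0.0004492
V_1 = [(0.1)(0.0667) - (-0.00003704)(0.5)]/D = 14.89 V
V_3 = [(0.006734)(0.5) - (0.1)(-0.00003704)]/D = 7.504 V
Part 1:
  Read off the nodal solution: V_3 = 7.504 V
Part 2:
  I_R4 = (V_2 - V_3)/R4 = (0 - 7.504)/30 = -0.2501 A
  Magnitude: I_R4 = 0.2501 A
Part 3:
  I_R1 = (V_0 - V_1)/R1 = (15 - 14.89)/150 = 0.0007248 A
  P_R1 = I_R1² × R1 = (0.0007248)² × 150 = 0.00007881 W
Part 4:
  Power in each resistor, P = (ΔV)²/R:
    P_R1 = (15 - 14.89)²/150 = 0.00007881 W
    P_R2 = (14.89 - 0)²/33000 = 0.00672 W
    P_R3 = (15 - 7.504)²/30 = 1.873 W
    P_R4 = (0 - 7.504)²/30 = 1.877 W
    P_R5 = (14.89 - 7.504)²/27000 = 0.002021 W
  P_total = P_R1 + P_R2 + P_R3 + P_R4 + P_R5 = 3.759 W

Final answers:
1. V_3 = 7.504 V
2. I_R4 = 0.2501 A
3. P_R1 = 7.881e-05 W
4. P_total = 3.759 W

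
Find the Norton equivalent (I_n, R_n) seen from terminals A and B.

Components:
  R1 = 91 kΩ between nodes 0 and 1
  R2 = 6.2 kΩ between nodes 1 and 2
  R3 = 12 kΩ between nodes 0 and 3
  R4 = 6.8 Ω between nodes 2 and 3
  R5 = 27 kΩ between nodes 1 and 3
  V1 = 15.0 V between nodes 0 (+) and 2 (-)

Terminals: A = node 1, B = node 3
Find the Thévenin equivalent first; then I_n = V_th/R_th and R_n = R_th.
Step 1 — V_th is the open-circuit voltage V_A - V_B (nothing connected across the terminals).
Nodal analysis, taking node 2 as the 0 V reference.
Source V1 fixes V_0 = 15 V.
KCL at each unknown node (sum of currents leaving = 0; resistances in Ω):
  Node 1: (V_1 - 15)/91000 + (V_1 - 0)/6200 + (V_1 - V_3)/27000 = 0
  Node 3: (V_3 - 15)/12000 + (V_3 - 0)/6.8 + (V_3 - V_1)/27000 = 0
Collecting terms (coefficients in siemens):
  0.0002093·V_1 - 0.00003704·V_3 = 0.0001648
  0.1472·V_3 - 0.00003704·V_1 = 0.00125
Determinant D = (0.0002093)(0.1472) - (-0.00003704)(-0.00003704) = 0.00003081
V_1 = [(0.0001648)(0.1472) - (-0.00003704)(0.00125)]/D = 0.789 V
V_3 = [(0.0002093)(0.00125) - (0.0001648)(-0.00003704)]/D = 0.008692 V
V_th = V_1 - V_3 = 0.789 - 0.008692 = 0.7803 V
Step 2 — R_th: zero the source — replace V1 by a short circuit (node 2 merges into node 0) — and find the resistance seen between A (node 1) and B (node 3).
Reduce the network between node 1 (A) and node 3 (B) by series/parallel combination:
  Rp1 = R1 ‖ R2 (parallel, both between nodes 0 and 1) = 1/(1/91000 + 1/6200) = 5805 Ω
  Rp2 = R3 ‖ R4 (parallel, both between nodes 0 and 3) = 1/(1/12000 + 1/6.8) = 6.796 Ω
  Rs1 = Rp1 + Rp2 (series, joined only at node 0) = 5805 + 6.796 = 5811 Ω
  Rp3 = R5 ‖ Rs1 (parallel, both between nodes 1 and 3) = 1/(1/27000 + 1/5811) = 4782 Ω
R_th = 4.782 kΩ
I_n = V_th/R_th = 0.7803/4782 = 0.0001632 A, and R_n = R_th = 4.782 kΩ

Final answer: I_n = 0.0001632 A, R_n = 4.782 kΩ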